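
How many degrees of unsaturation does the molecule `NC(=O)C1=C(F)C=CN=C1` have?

Molecular formula from the SMILES: C6H5FN2O.
DoU = (2C + 2 + N − H − X)/2 = (2·6 + 2 + 2 − 5 − 1)/2 = 10/2 = 5.
(Structurally: 1 ring(s) + 4 π bond(s) = 5.)

5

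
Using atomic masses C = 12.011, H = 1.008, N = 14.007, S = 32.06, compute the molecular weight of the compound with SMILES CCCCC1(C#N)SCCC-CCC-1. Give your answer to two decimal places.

211.37

Molecular formula: C12H21NS.
M = 12×12.011 + 21×1.008 + 1×14.007 + 1×32.06 = 211.37 g/mol.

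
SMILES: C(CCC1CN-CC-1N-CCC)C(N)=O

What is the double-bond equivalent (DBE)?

2

Molecular formula from the SMILES: C11H23N3O.
DoU = (2C + 2 + N − H − X)/2 = (2·11 + 2 + 3 − 23 − 0)/2 = 4/2 = 2.
(Structurally: 1 ring(s) + 1 π bond(s) = 2.)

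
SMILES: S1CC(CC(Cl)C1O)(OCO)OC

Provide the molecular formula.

Heavy atoms from the SMILES: 7 C, 1 Cl, 4 O, 1 S.
Implicit hydrogens by atom environment:
  3 × C: 2 H each → 6
  2 × C: 1 H each → 2
  2 × O: 1 H each → 2
  2 × O: no H
  1 × C: 3 H
  1 × C: no H
  1 × Cl: no H
  1 × S: no H
  Total hydrogens = 13.
Molecular formula: C7H13ClO4S

C7H13ClO4S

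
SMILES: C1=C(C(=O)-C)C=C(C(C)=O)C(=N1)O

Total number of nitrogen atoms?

1

The symbol for nitrogen appears 1 time in the SMILES.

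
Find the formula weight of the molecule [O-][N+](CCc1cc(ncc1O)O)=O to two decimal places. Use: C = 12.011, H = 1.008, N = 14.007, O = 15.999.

184.15

Molecular formula: C7H8N2O4.
M = 7×12.011 + 8×1.008 + 2×14.007 + 4×15.999 = 184.15 g/mol.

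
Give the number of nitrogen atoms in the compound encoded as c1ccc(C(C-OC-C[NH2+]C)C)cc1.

1

The symbol for nitrogen appears 1 time in the SMILES.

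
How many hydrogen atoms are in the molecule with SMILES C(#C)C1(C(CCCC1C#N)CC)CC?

Hydrogens are implicit in SMILES; fill each atom to its normal valence:
  5 × C: 2 H each → 10
  3 × C: 1 H each → 3
  3 × C: no H
  2 × C: 3 H each → 6
  1 × N: no H
  Total hydrogens = 19.

19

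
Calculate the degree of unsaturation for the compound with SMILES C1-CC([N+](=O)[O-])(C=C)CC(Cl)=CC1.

Molecular formula from the SMILES: C9H12ClNO2.
DoU = (2C + 2 + N − H − X)/2 = (2·9 + 2 + 1 − 12 − 1)/2 = 8/2 = 4.
(Structurally: 1 ring(s) + 3 π bond(s) = 4.)

4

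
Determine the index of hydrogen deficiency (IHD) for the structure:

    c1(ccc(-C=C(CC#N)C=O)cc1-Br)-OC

Molecular formula from the SMILES: C12H10BrNO2.
DoU = (2C + 2 + N − H − X)/2 = (2·12 + 2 + 1 − 10 − 1)/2 = 16/2 = 8.
(Structurally: 1 ring(s) + 7 π bond(s) = 8.)

8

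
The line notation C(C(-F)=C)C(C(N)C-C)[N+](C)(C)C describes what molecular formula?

C10H22FN2+

Heavy atoms from the SMILES: 10 C, 1 F, 2 N.
Implicit hydrogens by atom environment:
  4 × C: 3 H each → 12
  3 × C: 2 H each → 6
  2 × C: 1 H each → 2
  1 × C: no H
  1 × F: no H
  1 × N: 2 H
  1 × N (charge +1): no H
  Total hydrogens = 22.
Net charge +1.
Molecular formula: C10H22FN2+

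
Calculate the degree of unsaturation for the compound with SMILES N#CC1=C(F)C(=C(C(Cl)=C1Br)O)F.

Molecular formula from the SMILES: C7HBrClF2NO.
DoU = (2C + 2 + N − H − X)/2 = (2·7 + 2 + 1 − 1 − 4)/2 = 12/2 = 6.
(Structurally: 1 ring(s) + 5 π bond(s) = 6.)

6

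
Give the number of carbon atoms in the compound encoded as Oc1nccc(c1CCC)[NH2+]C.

The symbol for carbon appears 9 times in the SMILES. Lowercase c denotes aromatic carbon and counts toward C.

9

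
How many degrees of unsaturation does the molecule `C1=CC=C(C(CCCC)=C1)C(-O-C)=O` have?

Molecular formula from the SMILES: C12H16O2.
DoU = (2C + 2 + N − H − X)/2 = (2·12 + 2 + 0 − 16 − 0)/2 = 10/2 = 5.
(Structurally: 1 ring(s) + 4 π bond(s) = 5.)

5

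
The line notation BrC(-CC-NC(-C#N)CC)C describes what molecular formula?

Heavy atoms from the SMILES: 1 Br, 8 C, 2 N.
Implicit hydrogens by atom environment:
  3 × C: 2 H each → 6
  2 × C: 3 H each → 6
  2 × C: 1 H each → 2
  1 × Br: no H
  1 × C: no H
  1 × N: 1 H
  1 × N: no H
  Total hydrogens = 15.
Molecular formula: C8H15BrN2

C8H15BrN2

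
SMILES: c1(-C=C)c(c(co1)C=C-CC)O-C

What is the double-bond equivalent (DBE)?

Molecular formula from the SMILES: C11H14O2.
DoU = (2C + 2 + N − H − X)/2 = (2·11 + 2 + 0 − 14 − 0)/2 = 10/2 = 5.
(Structurally: 1 ring(s) + 4 π bond(s) = 5.)

5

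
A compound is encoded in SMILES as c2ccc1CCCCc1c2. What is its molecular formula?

C10H12

Heavy atoms from the SMILES: 10 C.
Implicit hydrogens by atom environment:
  4 × C: 2 H each → 8
  4 × C (aromatic): 1 H each → 4
  2 × C (aromatic): no H
  Total hydrogens = 12.
Molecular formula: C10H12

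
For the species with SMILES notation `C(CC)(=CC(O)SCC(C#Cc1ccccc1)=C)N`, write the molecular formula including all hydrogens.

Heavy atoms from the SMILES: 16 C, 1 N, 1 O, 1 S.
Implicit hydrogens by atom environment:
  5 × C (aromatic): 1 H each → 5
  4 × C: no H
  3 × C: 2 H each → 6
  2 × C: 1 H each → 2
  1 × C: 3 H
  1 × C (aromatic): no H
  1 × N: 2 H
  1 × O: 1 H
  1 × S: no H
  Total hydrogens = 19.
Molecular formula: C16H19NOS

C16H19NOS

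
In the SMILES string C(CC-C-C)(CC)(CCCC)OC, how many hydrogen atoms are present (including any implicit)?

26

Hydrogens are implicit in SMILES; fill each atom to its normal valence:
  7 × C: 2 H each → 14
  4 × C: 3 H each → 12
  1 × C: no H
  1 × O: no H
  Total hydrogens = 26.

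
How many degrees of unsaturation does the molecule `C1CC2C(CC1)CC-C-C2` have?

Molecular formula from the SMILES: C10H18.
DoU = (2C + 2 + N − H − X)/2 = (2·10 + 2 + 0 − 18 − 0)/2 = 4/2 = 2.
(Structurally: 2 ring(s) + 0 π bond(s) = 2.)

2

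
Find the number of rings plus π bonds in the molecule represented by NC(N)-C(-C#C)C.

2

Molecular formula from the SMILES: C5H10N2.
DoU = (2C + 2 + N − H − X)/2 = (2·5 + 2 + 2 − 10 − 0)/2 = 4/2 = 2.
(Structurally: 0 ring(s) + 2 π bond(s) = 2.)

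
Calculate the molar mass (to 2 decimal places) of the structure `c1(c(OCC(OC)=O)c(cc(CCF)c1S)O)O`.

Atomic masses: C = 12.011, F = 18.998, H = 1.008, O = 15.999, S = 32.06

Molecular formula: C11H13FO5S.
M = 11×12.011 + 1×18.998 + 13×1.008 + 5×15.999 + 1×32.06 = 276.28 g/mol.

276.28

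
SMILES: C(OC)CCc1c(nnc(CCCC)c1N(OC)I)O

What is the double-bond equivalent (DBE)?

4

Molecular formula from the SMILES: C13H22IN3O3.
DoU = (2C + 2 + N − H − X)/2 = (2·13 + 2 + 3 − 22 − 1)/2 = 8/2 = 4.
(Structurally: 1 ring(s) + 3 π bond(s) = 4.)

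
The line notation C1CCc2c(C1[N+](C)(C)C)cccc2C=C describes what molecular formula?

Heavy atoms from the SMILES: 15 C, 1 N.
Implicit hydrogens by atom environment:
  4 × C: 2 H each → 8
  3 × C: 3 H each → 9
  3 × C (aromatic): 1 H each → 3
  3 × C (aromatic): no H
  2 × C: 1 H each → 2
  1 × N (charge +1): no H
  Total hydrogens = 22.
Net charge +1.
Molecular formula: C15H22N+

C15H22N+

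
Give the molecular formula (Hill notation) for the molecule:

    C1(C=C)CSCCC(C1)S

C8H14S2

Heavy atoms from the SMILES: 8 C, 2 S.
Implicit hydrogens by atom environment:
  5 × C: 2 H each → 10
  3 × C: 1 H each → 3
  1 × S: 1 H
  1 × S: no H
  Total hydrogens = 14.
Molecular formula: C8H14S2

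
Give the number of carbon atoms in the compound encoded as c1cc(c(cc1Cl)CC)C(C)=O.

The symbol for carbon appears 10 times in the SMILES. Lowercase c denotes aromatic carbon and counts toward C.

10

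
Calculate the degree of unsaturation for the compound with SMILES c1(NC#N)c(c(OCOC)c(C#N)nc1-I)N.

Molecular formula from the SMILES: C9H8IN5O2.
DoU = (2C + 2 + N − H − X)/2 = (2·9 + 2 + 5 − 8 − 1)/2 = 16/2 = 8.
(Structurally: 1 ring(s) + 7 π bond(s) = 8.)

8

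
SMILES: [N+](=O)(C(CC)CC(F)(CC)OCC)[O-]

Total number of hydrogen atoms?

Hydrogens are implicit in SMILES; fill each atom to its normal valence:
  4 × C: 2 H each → 8
  3 × C: 3 H each → 9
  2 × O: no H
  1 × C: 1 H
  1 × C: no H
  1 × F: no H
  1 × N (charge +1): no H
  1 × O (charge -1): no H
  Total hydrogens = 18.

18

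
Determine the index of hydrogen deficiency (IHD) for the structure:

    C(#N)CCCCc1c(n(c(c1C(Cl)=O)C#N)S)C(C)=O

9

Molecular formula from the SMILES: C13H12ClN3O2S.
DoU = (2C + 2 + N − H − X)/2 = (2·13 + 2 + 3 − 12 − 1)/2 = 18/2 = 9.
(Structurally: 1 ring(s) + 8 π bond(s) = 9.)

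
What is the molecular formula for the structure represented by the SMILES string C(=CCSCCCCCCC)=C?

C11H20S

Heavy atoms from the SMILES: 11 C, 1 S.
Implicit hydrogens by atom environment:
  8 × C: 2 H each → 16
  1 × C: 3 H
  1 × C: 1 H
  1 × C: no H
  1 × S: no H
  Total hydrogens = 20.
Molecular formula: C11H20S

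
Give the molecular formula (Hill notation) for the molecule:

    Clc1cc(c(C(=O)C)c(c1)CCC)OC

Heavy atoms from the SMILES: 12 C, 1 Cl, 2 O.
Implicit hydrogens by atom environment:
  4 × C (aromatic): no H
  3 × C: 3 H each → 9
  2 × C: 2 H each → 4
  2 × C (aromatic): 1 H each → 2
  2 × O: no H
  1 × C: no H
  1 × Cl: no H
  Total hydrogens = 15.
Molecular formula: C12H15ClO2

C12H15ClO2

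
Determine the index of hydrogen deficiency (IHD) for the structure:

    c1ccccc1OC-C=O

5

Molecular formula from the SMILES: C8H8O2.
DoU = (2C + 2 + N − H − X)/2 = (2·8 + 2 + 0 − 8 − 0)/2 = 10/2 = 5.
(Structurally: 1 ring(s) + 4 π bond(s) = 5.)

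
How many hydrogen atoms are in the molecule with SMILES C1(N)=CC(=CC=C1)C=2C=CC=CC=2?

11

Hydrogens are implicit in SMILES; fill each atom to its normal valence:
  9 × C (aromatic): 1 H each → 9
  3 × C (aromatic): no H
  1 × N: 2 H
  Total hydrogens = 11.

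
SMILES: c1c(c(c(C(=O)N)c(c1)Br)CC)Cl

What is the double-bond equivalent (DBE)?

5

Molecular formula from the SMILES: C9H9BrClNO.
DoU = (2C + 2 + N − H − X)/2 = (2·9 + 2 + 1 − 9 − 2)/2 = 10/2 = 5.
(Structurally: 1 ring(s) + 4 π bond(s) = 5.)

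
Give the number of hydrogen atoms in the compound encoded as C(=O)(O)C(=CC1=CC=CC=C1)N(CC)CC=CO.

Hydrogens are implicit in SMILES; fill each atom to its normal valence:
  5 × C (aromatic): 1 H each → 5
  3 × C: 1 H each → 3
  2 × C: 2 H each → 4
  2 × C: no H
  2 × O: 1 H each → 2
  1 × C: 3 H
  1 × C (aromatic): no H
  1 × N: no H
  1 × O: no H
  Total hydrogens = 17.

17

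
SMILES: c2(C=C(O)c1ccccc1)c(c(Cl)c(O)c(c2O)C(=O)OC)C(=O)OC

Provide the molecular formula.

Heavy atoms from the SMILES: 18 C, 1 Cl, 7 O.
Implicit hydrogens by atom environment:
  7 × C (aromatic): no H
  5 × C (aromatic): 1 H each → 5
  4 × O: no H
  3 × C: no H
  3 × O: 1 H each → 3
  2 × C: 3 H each → 6
  1 × C: 1 H
  1 × Cl: no H
  Total hydrogens = 15.
Molecular formula: C18H15ClO7

C18H15ClO7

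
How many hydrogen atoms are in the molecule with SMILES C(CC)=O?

6

Hydrogens are implicit in SMILES; fill each atom to its normal valence:
  1 × C: 3 H
  1 × C: 2 H
  1 × C: 1 H
  1 × O: no H
  Total hydrogens = 6.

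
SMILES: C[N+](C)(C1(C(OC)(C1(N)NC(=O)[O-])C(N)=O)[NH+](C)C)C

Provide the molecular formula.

C11H24N5O4+

Heavy atoms from the SMILES: 11 C, 5 N, 4 O.
Implicit hydrogens by atom environment:
  6 × C: 3 H each → 18
  5 × C: no H
  3 × O: no H
  2 × N: 2 H each → 4
  1 × N (charge +1): 1 H
  1 × N: 1 H
  1 × N (charge +1): no H
  1 × O (charge -1): no H
  Total hydrogens = 24.
Net charge +1.
Molecular formula: C11H24N5O4+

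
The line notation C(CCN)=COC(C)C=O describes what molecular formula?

Heavy atoms from the SMILES: 7 C, 1 N, 2 O.
Implicit hydrogens by atom environment:
  4 × C: 1 H each → 4
  2 × C: 2 H each → 4
  2 × O: no H
  1 × C: 3 H
  1 × N: 2 H
  Total hydrogens = 13.
Molecular formula: C7H13NO2

C7H13NO2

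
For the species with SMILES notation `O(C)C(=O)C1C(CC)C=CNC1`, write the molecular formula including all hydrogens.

C9H15NO2

Heavy atoms from the SMILES: 9 C, 1 N, 2 O.
Implicit hydrogens by atom environment:
  4 × C: 1 H each → 4
  2 × C: 3 H each → 6
  2 × C: 2 H each → 4
  2 × O: no H
  1 × C: no H
  1 × N: 1 H
  Total hydrogens = 15.
Molecular formula: C9H15NO2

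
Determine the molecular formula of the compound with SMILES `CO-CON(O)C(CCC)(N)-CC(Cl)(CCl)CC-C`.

C12H26Cl2N2O3

Heavy atoms from the SMILES: 12 C, 2 Cl, 2 N, 3 O.
Implicit hydrogens by atom environment:
  7 × C: 2 H each → 14
  3 × C: 3 H each → 9
  2 × C: no H
  2 × Cl: no H
  2 × O: no H
  1 × N: 2 H
  1 × N: no H
  1 × O: 1 H
  Total hydrogens = 26.
Molecular formula: C12H26Cl2N2O3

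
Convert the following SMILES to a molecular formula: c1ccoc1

C4H4O

Heavy atoms from the SMILES: 4 C, 1 O.
Implicit hydrogens by atom environment:
  4 × C (aromatic): 1 H each → 4
  1 × O (aromatic): no H
  Total hydrogens = 4.
Molecular formula: C4H4O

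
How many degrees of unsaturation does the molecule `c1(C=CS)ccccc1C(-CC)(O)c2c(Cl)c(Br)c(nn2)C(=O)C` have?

10

Molecular formula from the SMILES: C17H16BrClN2O2S.
DoU = (2C + 2 + N − H − X)/2 = (2·17 + 2 + 2 − 16 − 2)/2 = 20/2 = 10.
(Structurally: 2 ring(s) + 8 π bond(s) = 10.)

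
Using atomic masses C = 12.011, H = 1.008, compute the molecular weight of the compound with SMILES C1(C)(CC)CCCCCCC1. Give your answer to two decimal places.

Molecular formula: C11H22.
M = 11×12.011 + 22×1.008 = 154.30 g/mol.

154.30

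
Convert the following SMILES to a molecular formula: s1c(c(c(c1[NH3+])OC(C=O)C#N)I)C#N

Heavy atoms from the SMILES: 8 C, 1 I, 3 N, 2 O, 1 S.
Implicit hydrogens by atom environment:
  4 × C (aromatic): no H
  2 × C: 1 H each → 2
  2 × C: no H
  2 × N: no H
  2 × O: no H
  1 × I: no H
  1 × N (charge +1): 3 H
  1 × S (aromatic): no H
  Total hydrogens = 5.
Net charge +1.
Molecular formula: C8H5IN3O2S+

C8H5IN3O2S+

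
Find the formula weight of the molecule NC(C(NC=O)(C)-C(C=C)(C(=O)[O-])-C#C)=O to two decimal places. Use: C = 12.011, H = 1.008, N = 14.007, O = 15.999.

223.21

Molecular formula: C10H11N2O4-.
M = 10×12.011 + 11×1.008 + 2×14.007 + 4×15.999 = 223.21 g/mol.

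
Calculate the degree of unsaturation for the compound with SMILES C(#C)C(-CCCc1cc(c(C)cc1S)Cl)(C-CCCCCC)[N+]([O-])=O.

Molecular formula from the SMILES: C20H28ClNO2S.
DoU = (2C + 2 + N − H − X)/2 = (2·20 + 2 + 1 − 28 − 1)/2 = 14/2 = 7.
(Structurally: 1 ring(s) + 6 π bond(s) = 7.)

7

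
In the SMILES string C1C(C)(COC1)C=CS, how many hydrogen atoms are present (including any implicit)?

Hydrogens are implicit in SMILES; fill each atom to its normal valence:
  3 × C: 2 H each → 6
  2 × C: 1 H each → 2
  1 × C: 3 H
  1 × C: no H
  1 × O: no H
  1 × S: 1 H
  Total hydrogens = 12.

12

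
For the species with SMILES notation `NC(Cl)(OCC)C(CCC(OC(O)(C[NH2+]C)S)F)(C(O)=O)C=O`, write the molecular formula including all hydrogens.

Heavy atoms from the SMILES: 12 C, 1 Cl, 1 F, 2 N, 6 O, 1 S.
Implicit hydrogens by atom environment:
  4 × C: 2 H each → 8
  4 × C: no H
  4 × O: no H
  2 × C: 3 H each → 6
  2 × C: 1 H each → 2
  2 × O: 1 H each → 2
  1 × Cl: no H
  1 × F: no H
  1 × N: 2 H
  1 × N (charge +1): 2 H
  1 × S: 1 H
  Total hydrogens = 23.
Net charge +1.
Molecular formula: C12H23ClFN2O6S+

C12H23ClFN2O6S+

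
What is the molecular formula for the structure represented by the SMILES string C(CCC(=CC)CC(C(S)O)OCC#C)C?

C13H22O2S

Heavy atoms from the SMILES: 13 C, 2 O, 1 S.
Implicit hydrogens by atom environment:
  5 × C: 2 H each → 10
  4 × C: 1 H each → 4
  2 × C: 3 H each → 6
  2 × C: no H
  1 × O: 1 H
  1 × O: no H
  1 × S: 1 H
  Total hydrogens = 22.
Molecular formula: C13H22O2S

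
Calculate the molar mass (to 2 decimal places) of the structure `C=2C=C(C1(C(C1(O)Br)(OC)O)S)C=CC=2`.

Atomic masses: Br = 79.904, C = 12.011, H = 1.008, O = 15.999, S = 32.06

Molecular formula: C10H11BrO3S.
M = 1×79.904 + 10×12.011 + 11×1.008 + 3×15.999 + 1×32.06 = 291.16 g/mol.

291.16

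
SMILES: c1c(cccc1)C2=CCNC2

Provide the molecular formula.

C10H11N

Heavy atoms from the SMILES: 10 C, 1 N.
Implicit hydrogens by atom environment:
  5 × C (aromatic): 1 H each → 5
  2 × C: 2 H each → 4
  1 × C: 1 H
  1 × C: no H
  1 × C (aromatic): no H
  1 × N: 1 H
  Total hydrogens = 11.
Molecular formula: C10H11N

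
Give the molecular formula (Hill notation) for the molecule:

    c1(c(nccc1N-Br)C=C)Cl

C7H6BrClN2

Heavy atoms from the SMILES: 1 Br, 7 C, 1 Cl, 2 N.
Implicit hydrogens by atom environment:
  3 × C (aromatic): no H
  2 × C (aromatic): 1 H each → 2
  1 × Br: no H
  1 × C: 2 H
  1 × C: 1 H
  1 × Cl: no H
  1 × N: 1 H
  1 × N (aromatic): no H
  Total hydrogens = 6.
Molecular formula: C7H6BrClN2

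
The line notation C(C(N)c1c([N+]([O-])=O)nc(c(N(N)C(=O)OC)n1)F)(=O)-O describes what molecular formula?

C8H9FN6O6

Heavy atoms from the SMILES: 8 C, 1 F, 6 N, 6 O.
Implicit hydrogens by atom environment:
  4 × C (aromatic): no H
  4 × O: no H
  2 × C: no H
  2 × N: 2 H each → 4
  2 × N (aromatic): no H
  1 × C: 3 H
  1 × C: 1 H
  1 × F: no H
  1 × N: no H
  1 × N (charge +1): no H
  1 × O: 1 H
  1 × O (charge -1): no H
  Total hydrogens = 9.
Molecular formula: C8H9FN6O6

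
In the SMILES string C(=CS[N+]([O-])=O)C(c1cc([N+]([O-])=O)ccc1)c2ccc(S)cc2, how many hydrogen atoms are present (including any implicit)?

12

Hydrogens are implicit in SMILES; fill each atom to its normal valence:
  8 × C (aromatic): 1 H each → 8
  4 × C (aromatic): no H
  3 × C: 1 H each → 3
  2 × N (charge +1): no H
  2 × O: no H
  2 × O (charge -1): no H
  1 × S: 1 H
  1 × S: no H
  Total hydrogens = 12.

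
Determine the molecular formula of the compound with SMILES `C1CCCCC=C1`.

Heavy atoms from the SMILES: 7 C.
Implicit hydrogens by atom environment:
  5 × C: 2 H each → 10
  2 × C: 1 H each → 2
  Total hydrogens = 12.
Molecular formula: C7H12

C7H12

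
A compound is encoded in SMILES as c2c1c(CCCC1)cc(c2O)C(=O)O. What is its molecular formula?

Heavy atoms from the SMILES: 11 C, 3 O.
Implicit hydrogens by atom environment:
  4 × C: 2 H each → 8
  4 × C (aromatic): no H
  2 × C (aromatic): 1 H each → 2
  2 × O: 1 H each → 2
  1 × C: no H
  1 × O: no H
  Total hydrogens = 12.
Molecular formula: C11H12O3

C11H12O3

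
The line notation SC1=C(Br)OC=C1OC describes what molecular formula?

Heavy atoms from the SMILES: 1 Br, 5 C, 2 O, 1 S.
Implicit hydrogens by atom environment:
  3 × C (aromatic): no H
  1 × Br: no H
  1 × C: 3 H
  1 × C (aromatic): 1 H
  1 × O (aromatic): no H
  1 × O: no H
  1 × S: 1 H
  Total hydrogens = 5.
Molecular formula: C5H5BrO2S

C5H5BrO2S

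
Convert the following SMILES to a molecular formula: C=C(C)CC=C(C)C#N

C8H11N

Heavy atoms from the SMILES: 8 C, 1 N.
Implicit hydrogens by atom environment:
  3 × C: no H
  2 × C: 3 H each → 6
  2 × C: 2 H each → 4
  1 × C: 1 H
  1 × N: no H
  Total hydrogens = 11.
Molecular formula: C8H11N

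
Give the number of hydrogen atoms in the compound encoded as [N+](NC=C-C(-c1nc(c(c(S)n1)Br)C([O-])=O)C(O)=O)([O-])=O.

Hydrogens are implicit in SMILES; fill each atom to its normal valence:
  4 × C (aromatic): no H
  3 × C: 1 H each → 3
  3 × O: no H
  2 × C: no H
  2 × N (aromatic): no H
  2 × O (charge -1): no H
  1 × Br: no H
  1 × N: 1 H
  1 × N (charge +1): no H
  1 × O: 1 H
  1 × S: 1 H
  Total hydrogens = 6.

6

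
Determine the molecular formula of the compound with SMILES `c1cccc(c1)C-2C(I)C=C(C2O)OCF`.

Heavy atoms from the SMILES: 12 C, 1 F, 1 I, 2 O.
Implicit hydrogens by atom environment:
  5 × C (aromatic): 1 H each → 5
  4 × C: 1 H each → 4
  1 × C: 2 H
  1 × C: no H
  1 × C (aromatic): no H
  1 × F: no H
  1 × I: no H
  1 × O: 1 H
  1 × O: no H
  Total hydrogens = 12.
Molecular formula: C12H12FIO2

C12H12FIO2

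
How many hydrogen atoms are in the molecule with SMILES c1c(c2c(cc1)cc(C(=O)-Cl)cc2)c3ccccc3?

11

Hydrogens are implicit in SMILES; fill each atom to its normal valence:
  11 × C (aromatic): 1 H each → 11
  5 × C (aromatic): no H
  1 × C: no H
  1 × Cl: no H
  1 × O: no H
  Total hydrogens = 11.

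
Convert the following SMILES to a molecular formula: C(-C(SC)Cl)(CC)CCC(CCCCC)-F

Heavy atoms from the SMILES: 13 C, 1 Cl, 1 F, 1 S.
Implicit hydrogens by atom environment:
  7 × C: 2 H each → 14
  3 × C: 3 H each → 9
  3 × C: 1 H each → 3
  1 × Cl: no H
  1 × F: no H
  1 × S: no H
  Total hydrogens = 26.
Molecular formula: C13H26ClFS

C13H26ClFS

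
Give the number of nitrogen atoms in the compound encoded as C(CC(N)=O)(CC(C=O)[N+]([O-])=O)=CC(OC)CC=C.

2

The symbol for nitrogen appears 2 times in the SMILES.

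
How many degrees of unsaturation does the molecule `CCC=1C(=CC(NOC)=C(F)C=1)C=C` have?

5

Molecular formula from the SMILES: C11H14FNO.
DoU = (2C + 2 + N − H − X)/2 = (2·11 + 2 + 1 − 14 − 1)/2 = 10/2 = 5.
(Structurally: 1 ring(s) + 4 π bond(s) = 5.)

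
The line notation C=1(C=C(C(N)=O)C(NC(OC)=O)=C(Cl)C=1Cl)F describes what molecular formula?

C9H7Cl2FN2O3

Heavy atoms from the SMILES: 9 C, 2 Cl, 1 F, 2 N, 3 O.
Implicit hydrogens by atom environment:
  5 × C (aromatic): no H
  3 × O: no H
  2 × C: no H
  2 × Cl: no H
  1 × C: 3 H
  1 × C (aromatic): 1 H
  1 × F: no H
  1 × N: 2 H
  1 × N: 1 H
  Total hydrogens = 7.
Molecular formula: C9H7Cl2FN2O3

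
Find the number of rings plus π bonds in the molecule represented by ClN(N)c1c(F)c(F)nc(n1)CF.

Molecular formula from the SMILES: C5H4ClF3N4.
DoU = (2C + 2 + N − H − X)/2 = (2·5 + 2 + 4 − 4 − 4)/2 = 8/2 = 4.
(Structurally: 1 ring(s) + 3 π bond(s) = 4.)

4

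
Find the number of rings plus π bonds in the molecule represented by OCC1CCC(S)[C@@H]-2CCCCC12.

2

Molecular formula from the SMILES: C11H20OS.
DoU = (2C + 2 + N − H − X)/2 = (2·11 + 2 + 0 − 20 − 0)/2 = 4/2 = 2.
(Structurally: 2 ring(s) + 0 π bond(s) = 2.)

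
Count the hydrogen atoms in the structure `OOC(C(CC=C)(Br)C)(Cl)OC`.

12

Hydrogens are implicit in SMILES; fill each atom to its normal valence:
  2 × C: 3 H each → 6
  2 × C: 2 H each → 4
  2 × C: no H
  2 × O: no H
  1 × Br: no H
  1 × C: 1 H
  1 × Cl: no H
  1 × O: 1 H
  Total hydrogens = 12.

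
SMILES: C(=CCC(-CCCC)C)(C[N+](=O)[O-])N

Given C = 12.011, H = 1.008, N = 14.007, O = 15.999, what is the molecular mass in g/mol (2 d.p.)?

Molecular formula: C10H20N2O2.
M = 10×12.011 + 20×1.008 + 2×14.007 + 2×15.999 = 200.28 g/mol.

200.28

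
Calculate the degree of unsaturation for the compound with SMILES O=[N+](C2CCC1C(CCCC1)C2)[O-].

3

Molecular formula from the SMILES: C10H17NO2.
DoU = (2C + 2 + N − H − X)/2 = (2·10 + 2 + 1 − 17 − 0)/2 = 6/2 = 3.
(Structurally: 2 ring(s) + 1 π bond(s) = 3.)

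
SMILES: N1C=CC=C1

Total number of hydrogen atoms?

5

Hydrogens are implicit in SMILES; fill each atom to its normal valence:
  4 × C (aromatic): 1 H each → 4
  1 × N (aromatic): 1 H
  Total hydrogens = 5.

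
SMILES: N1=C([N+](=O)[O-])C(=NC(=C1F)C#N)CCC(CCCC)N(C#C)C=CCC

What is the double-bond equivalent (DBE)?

Molecular formula from the SMILES: C18H22FN5O2.
DoU = (2C + 2 + N − H − X)/2 = (2·18 + 2 + 5 − 22 − 1)/2 = 20/2 = 10.
(Structurally: 1 ring(s) + 9 π bond(s) = 10.)

10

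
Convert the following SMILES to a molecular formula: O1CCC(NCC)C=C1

C7H13NO

Heavy atoms from the SMILES: 7 C, 1 N, 1 O.
Implicit hydrogens by atom environment:
  3 × C: 2 H each → 6
  3 × C: 1 H each → 3
  1 × C: 3 H
  1 × N: 1 H
  1 × O: no H
  Total hydrogens = 13.
Molecular formula: C7H13NO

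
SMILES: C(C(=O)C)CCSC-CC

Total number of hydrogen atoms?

16

Hydrogens are implicit in SMILES; fill each atom to its normal valence:
  5 × C: 2 H each → 10
  2 × C: 3 H each → 6
  1 × C: no H
  1 × O: no H
  1 × S: no H
  Total hydrogens = 16.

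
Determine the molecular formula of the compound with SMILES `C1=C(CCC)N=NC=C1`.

C7H10N2

Heavy atoms from the SMILES: 7 C, 2 N.
Implicit hydrogens by atom environment:
  3 × C (aromatic): 1 H each → 3
  2 × C: 2 H each → 4
  2 × N (aromatic): no H
  1 × C: 3 H
  1 × C (aromatic): no H
  Total hydrogens = 10.
Molecular formula: C7H10N2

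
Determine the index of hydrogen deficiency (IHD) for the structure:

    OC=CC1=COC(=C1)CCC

4

Molecular formula from the SMILES: C9H12O2.
DoU = (2C + 2 + N − H − X)/2 = (2·9 + 2 + 0 − 12 − 0)/2 = 8/2 = 4.
(Structurally: 1 ring(s) + 3 π bond(s) = 4.)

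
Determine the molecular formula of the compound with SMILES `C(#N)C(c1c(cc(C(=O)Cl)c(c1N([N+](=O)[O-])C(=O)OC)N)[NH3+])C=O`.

Heavy atoms from the SMILES: 12 C, 1 Cl, 5 N, 6 O.
Implicit hydrogens by atom environment:
  5 × C (aromatic): no H
  5 × O: no H
  3 × C: no H
  2 × C: 1 H each → 2
  2 × N: no H
  1 × C: 3 H
  1 × C (aromatic): 1 H
  1 × Cl: no H
  1 × N (charge +1): 3 H
  1 × N: 2 H
  1 × N (charge +1): no H
  1 × O (charge -1): no H
  Total hydrogens = 11.
Net charge +1.
Molecular formula: C12H11ClN5O6+

C12H11ClN5O6+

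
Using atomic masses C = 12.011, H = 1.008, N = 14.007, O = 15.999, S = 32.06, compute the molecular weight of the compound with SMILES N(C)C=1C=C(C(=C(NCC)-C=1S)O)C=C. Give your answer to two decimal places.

224.32

Molecular formula: C11H16N2OS.
M = 11×12.011 + 16×1.008 + 2×14.007 + 1×15.999 + 1×32.06 = 224.32 g/mol.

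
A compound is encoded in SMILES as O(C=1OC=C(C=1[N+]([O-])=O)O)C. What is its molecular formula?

C5H5NO5

Heavy atoms from the SMILES: 5 C, 1 N, 5 O.
Implicit hydrogens by atom environment:
  3 × C (aromatic): no H
  2 × O: no H
  1 × C: 3 H
  1 × C (aromatic): 1 H
  1 × N (charge +1): no H
  1 × O: 1 H
  1 × O (aromatic): no H
  1 × O (charge -1): no H
  Total hydrogens = 5.
Molecular formula: C5H5NO5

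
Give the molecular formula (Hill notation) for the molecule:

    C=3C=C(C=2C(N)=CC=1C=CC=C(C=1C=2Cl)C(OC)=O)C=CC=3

C18H14ClNO2

Heavy atoms from the SMILES: 18 C, 1 Cl, 1 N, 2 O.
Implicit hydrogens by atom environment:
  9 × C (aromatic): 1 H each → 9
  7 × C (aromatic): no H
  2 × O: no H
  1 × C: 3 H
  1 × C: no H
  1 × Cl: no H
  1 × N: 2 H
  Total hydrogens = 14.
Molecular formula: C18H14ClNO2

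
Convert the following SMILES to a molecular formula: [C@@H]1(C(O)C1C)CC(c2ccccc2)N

C12H17NO

Heavy atoms from the SMILES: 12 C, 1 N, 1 O.
Implicit hydrogens by atom environment:
  5 × C (aromatic): 1 H each → 5
  4 × C: 1 H each → 4
  1 × C: 3 H
  1 × C: 2 H
  1 × C (aromatic): no H
  1 × N: 2 H
  1 × O: 1 H
  Total hydrogens = 17.
Molecular formula: C12H17NO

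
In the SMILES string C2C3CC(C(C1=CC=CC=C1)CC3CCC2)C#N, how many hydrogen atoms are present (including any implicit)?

21

Hydrogens are implicit in SMILES; fill each atom to its normal valence:
  6 × C: 2 H each → 12
  5 × C (aromatic): 1 H each → 5
  4 × C: 1 H each → 4
  1 × C: no H
  1 × C (aromatic): no H
  1 × N: no H
  Total hydrogens = 21.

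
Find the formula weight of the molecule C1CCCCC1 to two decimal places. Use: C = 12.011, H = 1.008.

84.16

Molecular formula: C6H12.
M = 6×12.011 + 12×1.008 = 84.16 g/mol.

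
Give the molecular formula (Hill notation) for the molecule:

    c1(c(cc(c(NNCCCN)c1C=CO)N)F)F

Heavy atoms from the SMILES: 11 C, 2 F, 4 N, 1 O.
Implicit hydrogens by atom environment:
  5 × C (aromatic): no H
  3 × C: 2 H each → 6
  2 × C: 1 H each → 2
  2 × F: no H
  2 × N: 2 H each → 4
  2 × N: 1 H each → 2
  1 × C (aromatic): 1 H
  1 × O: 1 H
  Total hydrogens = 16.
Molecular formula: C11H16F2N4O

C11H16F2N4O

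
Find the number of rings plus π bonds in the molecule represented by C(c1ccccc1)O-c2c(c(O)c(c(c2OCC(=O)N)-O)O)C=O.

Molecular formula from the SMILES: C16H15NO7.
DoU = (2C + 2 + N − H − X)/2 = (2·16 + 2 + 1 − 15 − 0)/2 = 20/2 = 10.
(Structurally: 2 ring(s) + 8 π bond(s) = 10.)

10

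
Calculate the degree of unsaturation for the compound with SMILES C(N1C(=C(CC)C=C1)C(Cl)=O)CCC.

4

Molecular formula from the SMILES: C11H16ClNO.
DoU = (2C + 2 + N − H − X)/2 = (2·11 + 2 + 1 − 16 − 1)/2 = 8/2 = 4.
(Structurally: 1 ring(s) + 3 π bond(s) = 4.)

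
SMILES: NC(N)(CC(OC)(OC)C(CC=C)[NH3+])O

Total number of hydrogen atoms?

22

Hydrogens are implicit in SMILES; fill each atom to its normal valence:
  3 × C: 2 H each → 6
  2 × C: 3 H each → 6
  2 × C: 1 H each → 2
  2 × C: no H
  2 × N: 2 H each → 4
  2 × O: no H
  1 × N (charge +1): 3 H
  1 × O: 1 H
  Total hydrogens = 22.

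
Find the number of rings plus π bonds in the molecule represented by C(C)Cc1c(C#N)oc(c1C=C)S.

6

Molecular formula from the SMILES: C10H11NOS.
DoU = (2C + 2 + N − H − X)/2 = (2·10 + 2 + 1 − 11 − 0)/2 = 12/2 = 6.
(Structurally: 1 ring(s) + 5 π bond(s) = 6.)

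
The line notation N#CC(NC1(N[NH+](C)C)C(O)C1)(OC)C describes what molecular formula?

C9H19N4O2+

Heavy atoms from the SMILES: 9 C, 4 N, 2 O.
Implicit hydrogens by atom environment:
  4 × C: 3 H each → 12
  3 × C: no H
  2 × N: 1 H each → 2
  1 × C: 2 H
  1 × C: 1 H
  1 × N (charge +1): 1 H
  1 × N: no H
  1 × O: 1 H
  1 × O: no H
  Total hydrogens = 19.
Net charge +1.
Molecular formula: C9H19N4O2+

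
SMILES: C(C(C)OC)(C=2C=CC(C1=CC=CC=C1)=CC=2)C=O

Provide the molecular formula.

Heavy atoms from the SMILES: 17 C, 2 O.
Implicit hydrogens by atom environment:
  9 × C (aromatic): 1 H each → 9
  3 × C: 1 H each → 3
  3 × C (aromatic): no H
  2 × C: 3 H each → 6
  2 × O: no H
  Total hydrogens = 18.
Molecular formula: C17H18O2

C17H18O2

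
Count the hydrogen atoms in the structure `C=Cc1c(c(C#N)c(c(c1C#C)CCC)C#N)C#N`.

11

Hydrogens are implicit in SMILES; fill each atom to its normal valence:
  6 × C (aromatic): no H
  4 × C: no H
  3 × C: 2 H each → 6
  3 × N: no H
  2 × C: 1 H each → 2
  1 × C: 3 H
  Total hydrogens = 11.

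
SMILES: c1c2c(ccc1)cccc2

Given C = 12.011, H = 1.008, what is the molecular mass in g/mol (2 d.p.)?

Molecular formula: C10H8.
M = 10×12.011 + 8×1.008 = 128.17 g/mol.

128.17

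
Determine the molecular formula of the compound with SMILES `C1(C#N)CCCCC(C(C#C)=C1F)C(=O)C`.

C13H14FNO

Heavy atoms from the SMILES: 13 C, 1 F, 1 N, 1 O.
Implicit hydrogens by atom environment:
  5 × C: no H
  4 × C: 2 H each → 8
  3 × C: 1 H each → 3
  1 × C: 3 H
  1 × F: no H
  1 × N: no H
  1 × O: no H
  Total hydrogens = 14.
Molecular formula: C13H14FNO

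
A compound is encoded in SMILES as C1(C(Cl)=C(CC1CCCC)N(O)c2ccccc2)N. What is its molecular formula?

Heavy atoms from the SMILES: 15 C, 1 Cl, 2 N, 1 O.
Implicit hydrogens by atom environment:
  5 × C (aromatic): 1 H each → 5
  4 × C: 2 H each → 8
  2 × C: 1 H each → 2
  2 × C: no H
  1 × C: 3 H
  1 × C (aromatic): no H
  1 × Cl: no H
  1 × N: 2 H
  1 × N: no H
  1 × O: 1 H
  Total hydrogens = 21.
Molecular formula: C15H21ClN2O

C15H21ClN2O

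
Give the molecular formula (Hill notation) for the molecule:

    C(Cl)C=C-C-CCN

C6H12ClN

Heavy atoms from the SMILES: 6 C, 1 Cl, 1 N.
Implicit hydrogens by atom environment:
  4 × C: 2 H each → 8
  2 × C: 1 H each → 2
  1 × Cl: no H
  1 × N: 2 H
  Total hydrogens = 12.
Molecular formula: C6H12ClN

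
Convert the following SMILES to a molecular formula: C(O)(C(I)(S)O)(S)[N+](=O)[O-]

Heavy atoms from the SMILES: 2 C, 1 I, 1 N, 4 O, 2 S.
Implicit hydrogens by atom environment:
  2 × C: no H
  2 × O: 1 H each → 2
  2 × S: 1 H each → 2
  1 × I: no H
  1 × N (charge +1): no H
  1 × O: no H
  1 × O (charge -1): no H
  Total hydrogens = 4.
Molecular formula: C2H4INO4S2

C2H4INO4S2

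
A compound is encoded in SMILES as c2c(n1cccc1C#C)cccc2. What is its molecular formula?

C12H9N

Heavy atoms from the SMILES: 12 C, 1 N.
Implicit hydrogens by atom environment:
  8 × C (aromatic): 1 H each → 8
  2 × C (aromatic): no H
  1 × C: 1 H
  1 × C: no H
  1 × N (aromatic): no H
  Total hydrogens = 9.
Molecular formula: C12H9N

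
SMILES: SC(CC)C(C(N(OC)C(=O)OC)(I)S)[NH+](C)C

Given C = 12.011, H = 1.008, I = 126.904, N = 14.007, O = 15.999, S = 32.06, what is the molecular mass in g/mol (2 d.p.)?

Molecular formula: C10H22IN2O3S2+.
M = 10×12.011 + 22×1.008 + 1×126.904 + 2×14.007 + 3×15.999 + 2×32.06 = 409.32 g/mol.

409.32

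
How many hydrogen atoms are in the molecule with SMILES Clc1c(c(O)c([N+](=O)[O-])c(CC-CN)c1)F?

Hydrogens are implicit in SMILES; fill each atom to its normal valence:
  5 × C (aromatic): no H
  3 × C: 2 H each → 6
  1 × C (aromatic): 1 H
  1 × Cl: no H
  1 × F: no H
  1 × N: 2 H
  1 × N (charge +1): no H
  1 × O: 1 H
  1 × O: no H
  1 × O (charge -1): no H
  Total hydrogens = 10.

10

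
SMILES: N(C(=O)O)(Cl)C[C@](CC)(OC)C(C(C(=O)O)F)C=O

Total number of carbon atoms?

The symbol for carbon appears 10 times in the SMILES. (Cl is a single chlorine, not C + l.)

10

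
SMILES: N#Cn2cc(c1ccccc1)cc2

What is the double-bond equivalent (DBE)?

9

Molecular formula from the SMILES: C11H8N2.
DoU = (2C + 2 + N − H − X)/2 = (2·11 + 2 + 2 − 8 − 0)/2 = 18/2 = 9.
(Structurally: 2 ring(s) + 7 π bond(s) = 9.)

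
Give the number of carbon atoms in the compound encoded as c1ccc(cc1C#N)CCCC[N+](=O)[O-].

11

The symbol for carbon appears 11 times in the SMILES. Lowercase c denotes aromatic carbon and counts toward C.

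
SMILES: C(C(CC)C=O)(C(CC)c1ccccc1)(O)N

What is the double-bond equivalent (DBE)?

5

Molecular formula from the SMILES: C14H21NO2.
DoU = (2C + 2 + N − H − X)/2 = (2·14 + 2 + 1 − 21 − 0)/2 = 10/2 = 5.
(Structurally: 1 ring(s) + 4 π bond(s) = 5.)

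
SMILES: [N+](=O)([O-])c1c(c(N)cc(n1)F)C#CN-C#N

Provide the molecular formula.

C8H4FN5O2

Heavy atoms from the SMILES: 8 C, 1 F, 5 N, 2 O.
Implicit hydrogens by atom environment:
  4 × C (aromatic): no H
  3 × C: no H
  1 × C (aromatic): 1 H
  1 × F: no H
  1 × N: 2 H
  1 × N: 1 H
  1 × N (aromatic): no H
  1 × N (charge +1): no H
  1 × N: no H
  1 × O: no H
  1 × O (charge -1): no H
  Total hydrogens = 4.
Molecular formula: C8H4FN5O2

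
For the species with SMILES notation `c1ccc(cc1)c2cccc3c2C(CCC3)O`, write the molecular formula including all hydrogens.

Heavy atoms from the SMILES: 16 C, 1 O.
Implicit hydrogens by atom environment:
  8 × C (aromatic): 1 H each → 8
  4 × C (aromatic): no H
  3 × C: 2 H each → 6
  1 × C: 1 H
  1 × O: 1 H
  Total hydrogens = 16.
Molecular formula: C16H16O

C16H16O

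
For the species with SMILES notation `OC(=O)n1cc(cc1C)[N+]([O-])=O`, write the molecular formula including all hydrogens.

C6H6N2O4

Heavy atoms from the SMILES: 6 C, 2 N, 4 O.
Implicit hydrogens by atom environment:
  2 × C (aromatic): 1 H each → 2
  2 × C (aromatic): no H
  2 × O: no H
  1 × C: 3 H
  1 × C: no H
  1 × N (aromatic): no H
  1 × N (charge +1): no H
  1 × O: 1 H
  1 × O (charge -1): no H
  Total hydrogens = 6.
Molecular formula: C6H6N2O4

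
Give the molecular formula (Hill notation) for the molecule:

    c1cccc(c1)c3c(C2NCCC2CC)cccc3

C18H21N

Heavy atoms from the SMILES: 18 C, 1 N.
Implicit hydrogens by atom environment:
  9 × C (aromatic): 1 H each → 9
  3 × C: 2 H each → 6
  3 × C (aromatic): no H
  2 × C: 1 H each → 2
  1 × C: 3 H
  1 × N: 1 H
  Total hydrogens = 21.
Molecular formula: C18H21N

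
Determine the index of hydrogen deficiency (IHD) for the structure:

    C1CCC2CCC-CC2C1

Molecular formula from the SMILES: C10H18.
DoU = (2C + 2 + N − H − X)/2 = (2·10 + 2 + 0 − 18 − 0)/2 = 4/2 = 2.
(Structurally: 2 ring(s) + 0 π bond(s) = 2.)

2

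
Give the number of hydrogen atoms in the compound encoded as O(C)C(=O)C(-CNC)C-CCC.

Hydrogens are implicit in SMILES; fill each atom to its normal valence:
  4 × C: 2 H each → 8
  3 × C: 3 H each → 9
  2 × O: no H
  1 × C: 1 H
  1 × C: no H
  1 × N: 1 H
  Total hydrogens = 19.

19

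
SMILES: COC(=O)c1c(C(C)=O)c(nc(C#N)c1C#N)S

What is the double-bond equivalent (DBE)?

10

Molecular formula from the SMILES: C11H7N3O3S.
DoU = (2C + 2 + N − H − X)/2 = (2·11 + 2 + 3 − 7 − 0)/2 = 20/2 = 10.
(Structurally: 1 ring(s) + 9 π bond(s) = 10.)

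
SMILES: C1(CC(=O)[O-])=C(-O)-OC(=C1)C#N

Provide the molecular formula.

Heavy atoms from the SMILES: 7 C, 1 N, 4 O.
Implicit hydrogens by atom environment:
  3 × C (aromatic): no H
  2 × C: no H
  1 × C: 2 H
  1 × C (aromatic): 1 H
  1 × N: no H
  1 × O: 1 H
  1 × O (aromatic): no H
  1 × O: no H
  1 × O (charge -1): no H
  Total hydrogens = 4.
Net charge -1.
Molecular formula: C7H4NO4-

C7H4NO4-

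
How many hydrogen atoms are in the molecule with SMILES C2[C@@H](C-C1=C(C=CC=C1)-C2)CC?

Hydrogens are implicit in SMILES; fill each atom to its normal valence:
  4 × C: 2 H each → 8
  4 × C (aromatic): 1 H each → 4
  2 × C (aromatic): no H
  1 × C: 3 H
  1 × C: 1 H
  Total hydrogens = 16.

16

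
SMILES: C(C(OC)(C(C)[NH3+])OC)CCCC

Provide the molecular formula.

Heavy atoms from the SMILES: 10 C, 1 N, 2 O.
Implicit hydrogens by atom environment:
  4 × C: 3 H each → 12
  4 × C: 2 H each → 8
  2 × O: no H
  1 × C: 1 H
  1 × C: no H
  1 × N (charge +1): 3 H
  Total hydrogens = 24.
Net charge +1.
Molecular formula: C10H24NO2+

C10H24NO2+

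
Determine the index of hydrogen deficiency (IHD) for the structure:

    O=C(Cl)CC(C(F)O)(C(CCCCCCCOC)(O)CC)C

1

Molecular formula from the SMILES: C16H30ClFO4.
DoU = (2C + 2 + N − H − X)/2 = (2·16 + 2 + 0 − 30 − 2)/2 = 2/2 = 1.
(Structurally: 0 ring(s) + 1 π bond(s) = 1.)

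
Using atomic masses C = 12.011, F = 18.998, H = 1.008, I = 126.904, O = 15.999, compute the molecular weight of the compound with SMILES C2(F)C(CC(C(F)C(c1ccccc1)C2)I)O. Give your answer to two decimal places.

Molecular formula: C13H15F2IO.
M = 13×12.011 + 2×18.998 + 15×1.008 + 1×126.904 + 1×15.999 = 352.16 g/mol.

352.16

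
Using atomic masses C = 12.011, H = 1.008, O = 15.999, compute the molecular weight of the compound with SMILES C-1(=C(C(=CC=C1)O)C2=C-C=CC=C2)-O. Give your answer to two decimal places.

186.21

Molecular formula: C12H10O2.
M = 12×12.011 + 10×1.008 + 2×15.999 = 186.21 g/mol.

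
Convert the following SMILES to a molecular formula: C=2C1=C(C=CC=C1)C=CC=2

Heavy atoms from the SMILES: 10 C.
Implicit hydrogens by atom environment:
  8 × C (aromatic): 1 H each → 8
  2 × C (aromatic): no H
  Total hydrogens = 8.
Molecular formula: C10H8

C10H8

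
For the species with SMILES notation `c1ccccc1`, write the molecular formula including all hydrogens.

Heavy atoms from the SMILES: 6 C.
Implicit hydrogens by atom environment:
  6 × C (aromatic): 1 H each → 6
  Total hydrogens = 6.
Molecular formula: C6H6

C6H6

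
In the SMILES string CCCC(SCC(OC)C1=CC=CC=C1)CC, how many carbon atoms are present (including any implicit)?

The symbol for carbon appears 15 times in the SMILES.

15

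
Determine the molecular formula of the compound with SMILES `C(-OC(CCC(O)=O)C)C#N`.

C7H11NO3

Heavy atoms from the SMILES: 7 C, 1 N, 3 O.
Implicit hydrogens by atom environment:
  3 × C: 2 H each → 6
  2 × C: no H
  2 × O: no H
  1 × C: 3 H
  1 × C: 1 H
  1 × N: no H
  1 × O: 1 H
  Total hydrogens = 11.
Molecular formula: C7H11NO3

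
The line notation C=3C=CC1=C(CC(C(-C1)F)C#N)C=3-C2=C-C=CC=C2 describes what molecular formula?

C17H14FN

Heavy atoms from the SMILES: 17 C, 1 F, 1 N.
Implicit hydrogens by atom environment:
  8 × C (aromatic): 1 H each → 8
  4 × C (aromatic): no H
  2 × C: 2 H each → 4
  2 × C: 1 H each → 2
  1 × C: no H
  1 × F: no H
  1 × N: no H
  Total hydrogens = 14.
Molecular formula: C17H14FN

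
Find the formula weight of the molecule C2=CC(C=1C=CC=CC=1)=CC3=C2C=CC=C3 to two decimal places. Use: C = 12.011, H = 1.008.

204.27

Molecular formula: C16H12.
M = 16×12.011 + 12×1.008 = 204.27 g/mol.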